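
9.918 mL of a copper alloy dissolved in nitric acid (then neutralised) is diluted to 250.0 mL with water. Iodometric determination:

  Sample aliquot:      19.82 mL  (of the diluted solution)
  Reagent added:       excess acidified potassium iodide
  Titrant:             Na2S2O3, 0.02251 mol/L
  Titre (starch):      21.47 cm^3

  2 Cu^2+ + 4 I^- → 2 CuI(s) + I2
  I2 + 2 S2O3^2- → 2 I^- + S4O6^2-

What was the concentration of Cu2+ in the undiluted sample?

n(S2O3^2-) = 0.02147 × 0.02251 = 4.833 × 10^-4 mol
n(I2) = n(S2O3^2-)/2 = 2.416 × 10^-4 mol
From the 2:1 ratio, n(Cu2+) in the aliquot = 2/1 × 2.416 × 10^-4 = 4.833 × 10^-4 mol
[Cu2+]_dilute = 4.833 × 10^-4 / 0.01982 = 0.02438 mol/L
[Cu2+]_original = 0.02438 × 250.0/9.918 = 0.6146 mol/L

0.6146 mol/L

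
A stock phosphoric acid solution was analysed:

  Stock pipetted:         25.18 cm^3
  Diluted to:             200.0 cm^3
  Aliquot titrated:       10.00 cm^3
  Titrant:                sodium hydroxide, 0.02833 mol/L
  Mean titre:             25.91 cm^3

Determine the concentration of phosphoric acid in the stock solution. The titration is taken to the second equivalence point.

H3PO4 + 2 NaOH → Na2HPO4 + 2 H2O
n(NaOH) = 0.02591 × 0.02833 = 7.340 × 10^-4 mol
From the 1:2 ratio, n(H3PO4) in the aliquot = 1/2 × 7.340 × 10^-4 = 3.670 × 10^-4 mol
[H3PO4]_dilute = 3.670 × 10^-4 / 0.01000 = 0.03670 mol/L
Dilution factor = 200.0 / 25.18 = 7.943
[H3PO4]_stock = 0.03670 × 7.943 = 0.2915 mol/L

0.2915 mol/L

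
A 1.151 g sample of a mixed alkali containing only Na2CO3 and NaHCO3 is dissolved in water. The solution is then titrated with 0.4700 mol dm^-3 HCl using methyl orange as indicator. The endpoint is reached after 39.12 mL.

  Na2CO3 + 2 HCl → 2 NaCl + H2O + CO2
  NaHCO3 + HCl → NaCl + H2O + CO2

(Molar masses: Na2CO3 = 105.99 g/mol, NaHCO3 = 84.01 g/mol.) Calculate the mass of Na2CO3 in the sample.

0.6726 g

n(HCl) = 0.03912 × 0.4700 = 0.01839 mol
Let x = n(Na2CO3), y = n(NaHCO3).
Titrant: 2x + 1y = 0.01839;  mass: 105.99x + 84.01y = 1.151
Solving, x = 6.346 × 10^-3 mol, y = 5.694 × 10^-3 mol
mass of Na2CO3 = 6.346 × 10^-3 × 105.99 = 0.6726 g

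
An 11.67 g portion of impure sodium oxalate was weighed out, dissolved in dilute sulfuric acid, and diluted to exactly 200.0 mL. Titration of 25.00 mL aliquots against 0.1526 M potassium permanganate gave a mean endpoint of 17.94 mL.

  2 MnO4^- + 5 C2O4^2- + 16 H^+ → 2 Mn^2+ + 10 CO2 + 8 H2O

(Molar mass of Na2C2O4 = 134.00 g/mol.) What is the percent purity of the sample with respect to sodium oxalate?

n(KMnO4) per titration = 0.01794 × 0.1526 = 2.738 × 10^-3 mol
From the 5:2 ratio, n(Na2C2O4) in each aliquot = 5/2 × 2.738 × 10^-3 = 6.844 × 10^-3 mol
n(Na2C2O4) in the whole flask = 6.844 × 10^-3 × 200.0/25.00 = 0.05475 mol
mass of Na2C2O4 = 0.05475 × 134.00 = 7.337 g
% Na2C2O4 = 7.337 / 11.67 × 100 = 62.87 %

62.87 %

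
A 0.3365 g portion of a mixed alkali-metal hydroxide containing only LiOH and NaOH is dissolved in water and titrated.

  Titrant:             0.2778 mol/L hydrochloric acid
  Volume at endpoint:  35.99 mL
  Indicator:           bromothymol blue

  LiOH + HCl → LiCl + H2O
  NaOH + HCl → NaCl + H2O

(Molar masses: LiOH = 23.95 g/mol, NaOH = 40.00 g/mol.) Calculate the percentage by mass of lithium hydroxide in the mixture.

n(HCl) = 0.03599 × 0.2778 = 9.998 × 10^-3 mol
Let x = n(LiOH), y = n(NaOH).
Titrant: 1x + 1y = 9.998 × 10^-3;  mass: 23.95x + 40.00y = 0.3365
Solving, x = 3.951 × 10^-3 mol, y = 6.047 × 10^-3 mol
mass of LiOH = 3.951 × 10^-3 × 23.95 = 0.09464 g
% LiOH = 0.09464 / 0.3365 × 100 = 28.12 %

28.12 %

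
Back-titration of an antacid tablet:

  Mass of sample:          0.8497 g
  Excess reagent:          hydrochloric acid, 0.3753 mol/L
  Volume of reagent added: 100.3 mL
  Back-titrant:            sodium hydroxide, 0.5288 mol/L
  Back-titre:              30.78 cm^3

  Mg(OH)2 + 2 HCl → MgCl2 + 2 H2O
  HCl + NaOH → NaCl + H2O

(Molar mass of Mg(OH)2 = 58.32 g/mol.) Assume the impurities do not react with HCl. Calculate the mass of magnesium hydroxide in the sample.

n(HCl) added = 0.1003 × 0.3753 = 0.03764 mol
n(NaOH) used in back-titration = 0.03078 × 0.5288 = 0.01628 mol
n(HCl) left over = 0.01628 mol (1:1 ratio)
n(HCl) consumed by analyte = 0.03764 − 0.01628 = 0.02137 mol
From the 1:2 ratio, n(Mg(OH)2) = 1/2 × 0.02137 = 0.01068 mol
mass of Mg(OH)2 = 0.01068 × 58.32 = 0.6230 g

0.6230 g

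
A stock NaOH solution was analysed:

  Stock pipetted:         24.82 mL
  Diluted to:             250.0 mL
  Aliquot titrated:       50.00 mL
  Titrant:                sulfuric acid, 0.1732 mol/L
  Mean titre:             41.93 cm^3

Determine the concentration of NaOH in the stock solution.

2.926 mol/L

2 NaOH + H2SO4 → Na2SO4 + 2 H2O
n(H2SO4) = 0.04193 × 0.1732 = 7.262 × 10^-3 mol
From the 2:1 ratio, n(NaOH) in the aliquot = 2/1 × 7.262 × 10^-3 = 0.01452 mol
[NaOH]_dilute = 0.01452 / 0.05000 = 0.2905 mol/L
Dilution factor = 250.0 / 24.82 = 10.07
[NaOH]_stock = 0.2905 × 10.07 = 2.926 mol/L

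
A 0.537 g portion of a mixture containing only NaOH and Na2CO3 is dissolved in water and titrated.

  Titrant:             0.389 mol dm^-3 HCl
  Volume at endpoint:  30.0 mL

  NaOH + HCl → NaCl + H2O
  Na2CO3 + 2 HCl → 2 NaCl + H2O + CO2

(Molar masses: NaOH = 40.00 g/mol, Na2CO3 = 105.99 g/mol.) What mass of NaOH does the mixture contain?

0.251 g

n(HCl) = 0.0300 × 0.389 = 0.0117 mol
Let x = n(NaOH), y = n(Na2CO3).
Titrant: 1x + 2y = 0.0117;  mass: 40.00x + 105.99y = 0.537
Solving, x = 6.27 × 10^-3 mol, y = 2.70 × 10^-3 mol
mass of NaOH = 6.27 × 10^-3 × 40.00 = 0.251 g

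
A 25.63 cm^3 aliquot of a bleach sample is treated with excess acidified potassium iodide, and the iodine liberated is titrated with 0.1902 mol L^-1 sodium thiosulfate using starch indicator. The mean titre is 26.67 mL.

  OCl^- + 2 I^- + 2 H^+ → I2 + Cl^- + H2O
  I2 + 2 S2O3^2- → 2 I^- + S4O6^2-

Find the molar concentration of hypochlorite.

n(S2O3^2-) = 0.02667 × 0.1902 = 5.073 × 10^-3 mol
n(I2) = n(S2O3^2-)/2 = 2.536 × 10^-3 mol
n(OCl^-) in the aliquot = 2.536 × 10^-3 mol (1:1 ratio)
[OCl^-] = 2.536 × 10^-3 / 0.02563 = 0.09896 mol/L

0.09896 mol/L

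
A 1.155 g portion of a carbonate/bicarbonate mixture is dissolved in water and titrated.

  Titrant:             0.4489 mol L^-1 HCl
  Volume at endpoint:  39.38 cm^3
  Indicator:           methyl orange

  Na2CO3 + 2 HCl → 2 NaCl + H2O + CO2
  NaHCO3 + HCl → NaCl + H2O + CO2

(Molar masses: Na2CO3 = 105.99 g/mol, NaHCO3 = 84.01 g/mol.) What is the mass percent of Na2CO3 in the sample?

48.83 %

n(HCl) = 0.03938 × 0.4489 = 0.01768 mol
Let x = n(Na2CO3), y = n(NaHCO3).
Titrant: 2x + 1y = 0.01768;  mass: 105.99x + 84.01y = 1.155
Solving, x = 5.322 × 10^-3 mol, y = 7.034 × 10^-3 mol
mass of Na2CO3 = 5.322 × 10^-3 × 105.99 = 0.5640 g
% Na2CO3 = 0.5640 / 1.155 × 100 = 48.83 %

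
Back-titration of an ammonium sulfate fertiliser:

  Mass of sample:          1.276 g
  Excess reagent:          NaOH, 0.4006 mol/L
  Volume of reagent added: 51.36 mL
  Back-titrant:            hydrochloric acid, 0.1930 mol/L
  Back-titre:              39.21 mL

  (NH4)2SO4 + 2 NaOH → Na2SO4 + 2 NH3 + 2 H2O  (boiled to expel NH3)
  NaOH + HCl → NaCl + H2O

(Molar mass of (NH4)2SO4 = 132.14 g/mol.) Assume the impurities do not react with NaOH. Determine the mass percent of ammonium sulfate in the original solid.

n(NaOH) added = 0.05136 × 0.4006 = 0.02057 mol
n(HCl) used in back-titration = 0.03921 × 0.1930 = 7.568 × 10^-3 mol
n(NaOH) left over = 7.568 × 10^-3 mol (1:1 ratio)
n(NaOH) consumed by analyte = 0.02057 − 7.568 × 10^-3 = 0.01301 mol
From the 1:2 ratio, n((NH4)2SO4) = 1/2 × 0.01301 = 6.504 × 10^-3 mol
mass of (NH4)2SO4 = 6.504 × 10^-3 × 132.14 = 0.8594 g
% (NH4)2SO4 = 0.8594 / 1.276 × 100 = 67.35 %

67.35 %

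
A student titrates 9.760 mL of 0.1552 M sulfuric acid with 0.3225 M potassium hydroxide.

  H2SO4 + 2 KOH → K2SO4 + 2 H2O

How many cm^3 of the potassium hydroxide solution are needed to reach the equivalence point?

9.394 mL

n(H2SO4) = 0.009760 L × 0.1552 mol/L = 1.515 × 10^-3 mol
From the 2:1 stoichiometry, n(KOH) = 2/1 × 1.515 × 10^-3 = 3.030 × 10^-3 mol
V(KOH) = 3.030 × 10^-3 mol / 0.3225 mol/L = 0.009394 L = 9.394 mL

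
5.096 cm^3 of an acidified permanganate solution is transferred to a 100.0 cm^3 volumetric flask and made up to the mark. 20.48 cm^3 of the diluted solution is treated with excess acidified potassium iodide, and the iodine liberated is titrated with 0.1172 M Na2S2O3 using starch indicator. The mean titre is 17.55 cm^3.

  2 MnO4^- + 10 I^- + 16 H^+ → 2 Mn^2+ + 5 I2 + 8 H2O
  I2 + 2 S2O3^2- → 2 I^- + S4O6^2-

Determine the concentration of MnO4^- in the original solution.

n(S2O3^2-) = 0.01755 × 0.1172 = 2.057 × 10^-3 mol
n(I2) = n(S2O3^2-)/2 = 1.028 × 10^-3 mol
From the 2:5 ratio, n(MnO4^-) in the aliquot = 2/5 × 1.028 × 10^-3 = 4.114 × 10^-4 mol
[MnO4^-]_dilute = 4.114 × 10^-4 / 0.02048 = 0.02009 mol/L
[MnO4^-]_original = 0.02009 × 100.0/5.096 = 0.3942 mol/L

0.3942 M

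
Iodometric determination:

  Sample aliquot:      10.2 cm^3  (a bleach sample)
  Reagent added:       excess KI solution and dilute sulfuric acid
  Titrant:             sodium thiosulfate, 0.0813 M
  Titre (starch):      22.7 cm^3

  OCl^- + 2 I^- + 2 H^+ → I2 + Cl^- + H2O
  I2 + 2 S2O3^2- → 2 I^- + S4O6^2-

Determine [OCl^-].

0.0905 M

n(S2O3^2-) = 0.0227 × 0.0813 = 1.85 × 10^-3 mol
n(I2) = n(S2O3^2-)/2 = 9.23 × 10^-4 mol
n(OCl^-) in the aliquot = 9.23 × 10^-4 mol (1:1 ratio)
[OCl^-] = 9.23 × 10^-4 / 0.0102 = 0.0905 mol/L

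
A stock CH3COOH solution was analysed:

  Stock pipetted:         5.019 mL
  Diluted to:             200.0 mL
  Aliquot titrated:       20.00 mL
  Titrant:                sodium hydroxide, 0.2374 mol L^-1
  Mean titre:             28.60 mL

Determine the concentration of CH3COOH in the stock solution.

CH3COOH + NaOH → CH3COONa + H2O
n(NaOH) = 0.02860 × 0.2374 = 6.790 × 10^-3 mol
n(CH3COOH) in the aliquot = 6.790 × 10^-3 mol (1:1 ratio)
[CH3COOH]_dilute = 6.790 × 10^-3 / 0.02000 = 0.3395 mol/L
Dilution factor = 200.0 / 5.019 = 39.85
[CH3COOH]_stock = 0.3395 × 39.85 = 13.53 mol/L

13.53 mol/L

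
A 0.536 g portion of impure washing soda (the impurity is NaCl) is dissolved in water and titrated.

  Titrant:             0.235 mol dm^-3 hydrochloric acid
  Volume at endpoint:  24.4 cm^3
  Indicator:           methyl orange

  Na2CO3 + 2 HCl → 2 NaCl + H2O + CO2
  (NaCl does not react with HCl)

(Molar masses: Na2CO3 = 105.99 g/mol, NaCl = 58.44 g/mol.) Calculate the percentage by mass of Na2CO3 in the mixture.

n(HCl) = 0.0244 × 0.235 = 5.73 × 10^-3 mol
Let x = n(Na2CO3), y = n(NaCl).
Titrant: 2x = 5.73 × 10^-3;  mass: 105.99x + 58.44y = 0.536
Solving, x = 2.87 × 10^-3 mol, y = 3.97 × 10^-3 mol
mass of Na2CO3 = 2.87 × 10^-3 × 105.99 = 0.304 g
% Na2CO3 = 0.304 / 0.536 × 100 = 56.7 %

56.7 %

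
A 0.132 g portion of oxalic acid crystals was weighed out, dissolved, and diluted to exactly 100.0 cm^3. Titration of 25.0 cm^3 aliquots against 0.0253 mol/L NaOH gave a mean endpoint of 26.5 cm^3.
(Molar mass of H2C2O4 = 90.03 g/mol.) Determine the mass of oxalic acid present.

H2C2O4 + 2 NaOH → Na2C2O4 + 2 H2O
n(NaOH) per titration = 0.0265 × 0.0253 = 6.70 × 10^-4 mol
From the 1:2 ratio, n(H2C2O4) in each aliquot = 1/2 × 6.70 × 10^-4 = 3.35 × 10^-4 mol
n(H2C2O4) in the whole flask = 3.35 × 10^-4 × 100.0/25.0 = 1.34 × 10^-3 mol
mass of H2C2O4 = 1.34 × 10^-3 × 90.03 = 0.121 g

0.121 g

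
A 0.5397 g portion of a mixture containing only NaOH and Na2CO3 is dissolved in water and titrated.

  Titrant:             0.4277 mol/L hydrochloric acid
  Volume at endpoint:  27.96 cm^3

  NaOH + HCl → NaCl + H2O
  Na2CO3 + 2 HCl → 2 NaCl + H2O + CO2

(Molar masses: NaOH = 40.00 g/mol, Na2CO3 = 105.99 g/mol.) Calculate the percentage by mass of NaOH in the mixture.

n(HCl) = 0.02796 × 0.4277 = 0.01196 mol
Let x = n(NaOH), y = n(Na2CO3).
Titrant: 1x + 2y = 0.01196;  mass: 40.00x + 105.99y = 0.5397
Solving, x = 7.237 × 10^-3 mol, y = 2.361 × 10^-3 mol
mass of NaOH = 7.237 × 10^-3 × 40.00 = 0.2895 g
% NaOH = 0.2895 / 0.5397 × 100 = 53.63 %

53.63 %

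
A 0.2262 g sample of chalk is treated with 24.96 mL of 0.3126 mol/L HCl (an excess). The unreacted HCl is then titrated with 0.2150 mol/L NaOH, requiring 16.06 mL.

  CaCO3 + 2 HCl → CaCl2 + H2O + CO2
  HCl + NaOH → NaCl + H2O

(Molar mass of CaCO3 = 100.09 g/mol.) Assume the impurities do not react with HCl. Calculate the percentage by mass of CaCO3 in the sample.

96.23 %

n(HCl) added = 0.02496 × 0.3126 = 7.802 × 10^-3 mol
n(NaOH) used in back-titration = 0.01606 × 0.2150 = 3.453 × 10^-3 mol
n(HCl) left over = 3.453 × 10^-3 mol (1:1 ratio)
n(HCl) consumed by analyte = 7.802 × 10^-3 − 3.453 × 10^-3 = 4.350 × 10^-3 mol
From the 1:2 ratio, n(CaCO3) = 1/2 × 4.350 × 10^-3 = 2.175 × 10^-3 mol
mass of CaCO3 = 2.175 × 10^-3 × 100.09 = 0.2177 g
% CaCO3 = 0.2177 / 0.2262 × 100 = 96.23 %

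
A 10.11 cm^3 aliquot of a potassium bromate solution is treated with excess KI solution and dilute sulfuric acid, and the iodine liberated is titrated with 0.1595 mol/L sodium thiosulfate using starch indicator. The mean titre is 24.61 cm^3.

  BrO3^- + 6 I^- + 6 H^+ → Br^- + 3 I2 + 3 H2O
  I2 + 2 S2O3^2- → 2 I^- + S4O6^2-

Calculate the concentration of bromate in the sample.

0.06471 mol/L

n(S2O3^2-) = 0.02461 × 0.1595 = 3.925 × 10^-3 mol
n(I2) = n(S2O3^2-)/2 = 1.963 × 10^-3 mol
From the 1:3 ratio, n(BrO3^-) in the aliquot = 1/3 × 1.963 × 10^-3 = 6.542 × 10^-4 mol
[BrO3^-] = 6.542 × 10^-4 / 0.01011 = 0.06471 mol/L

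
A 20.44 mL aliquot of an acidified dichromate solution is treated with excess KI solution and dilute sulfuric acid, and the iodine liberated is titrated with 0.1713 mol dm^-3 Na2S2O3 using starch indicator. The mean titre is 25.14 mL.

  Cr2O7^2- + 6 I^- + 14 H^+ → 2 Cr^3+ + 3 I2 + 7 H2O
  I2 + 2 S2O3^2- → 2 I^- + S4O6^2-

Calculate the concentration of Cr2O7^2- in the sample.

0.03511 mol/L

n(S2O3^2-) = 0.02514 × 0.1713 = 4.306 × 10^-3 mol
n(I2) = n(S2O3^2-)/2 = 2.153 × 10^-3 mol
From the 1:3 ratio, n(Cr2O7^2-) in the aliquot = 1/3 × 2.153 × 10^-3 = 7.177 × 10^-4 mol
[Cr2O7^2-] = 7.177 × 10^-4 / 0.02044 = 0.03511 mol/L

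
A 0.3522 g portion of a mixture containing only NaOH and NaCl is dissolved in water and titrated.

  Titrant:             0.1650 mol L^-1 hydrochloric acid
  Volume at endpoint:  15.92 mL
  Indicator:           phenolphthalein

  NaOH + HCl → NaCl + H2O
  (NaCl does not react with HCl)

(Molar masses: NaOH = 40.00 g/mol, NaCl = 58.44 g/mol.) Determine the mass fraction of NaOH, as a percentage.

29.83 %

n(HCl) = 0.01592 × 0.1650 = 2.627 × 10^-3 mol
Let x = n(NaOH), y = n(NaCl).
Titrant: 1x = 2.627 × 10^-3;  mass: 40.00x + 58.44y = 0.3522
Solving, x = 2.627 × 10^-3 mol, y = 4.229 × 10^-3 mol
mass of NaOH = 2.627 × 10^-3 × 40.00 = 0.1051 g
% NaOH = 0.1051 / 0.3522 × 100 = 29.83 %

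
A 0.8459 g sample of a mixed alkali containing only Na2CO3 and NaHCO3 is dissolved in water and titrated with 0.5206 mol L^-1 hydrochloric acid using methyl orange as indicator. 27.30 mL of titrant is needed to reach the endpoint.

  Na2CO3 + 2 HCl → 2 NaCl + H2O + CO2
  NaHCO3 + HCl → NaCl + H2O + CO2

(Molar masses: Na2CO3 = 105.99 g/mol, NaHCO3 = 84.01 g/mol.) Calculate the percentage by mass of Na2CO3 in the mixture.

70.31 %

n(HCl) = 0.02730 × 0.5206 = 0.01421 mol
Let x = n(Na2CO3), y = n(NaHCO3).
Titrant: 2x + 1y = 0.01421;  mass: 105.99x + 84.01y = 0.8459
Solving, x = 5.612 × 10^-3 mol, y = 2.989 × 10^-3 mol
mass of Na2CO3 = 5.612 × 10^-3 × 105.99 = 0.5948 g
% Na2CO3 = 0.5948 / 0.8459 × 100 = 70.31 %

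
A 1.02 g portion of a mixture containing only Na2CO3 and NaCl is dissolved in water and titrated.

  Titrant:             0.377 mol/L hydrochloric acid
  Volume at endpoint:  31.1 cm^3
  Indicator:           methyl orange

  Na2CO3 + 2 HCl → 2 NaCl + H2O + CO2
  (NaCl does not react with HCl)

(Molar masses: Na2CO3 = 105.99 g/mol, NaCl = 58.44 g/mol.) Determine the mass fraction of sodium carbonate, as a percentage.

60.9 %

n(HCl) = 0.0311 × 0.377 = 0.0117 mol
Let x = n(Na2CO3), y = n(NaCl).
Titrant: 2x = 0.0117;  mass: 105.99x + 58.44y = 1.02
Solving, x = 5.86 × 10^-3 mol, y = 6.82 × 10^-3 mol
mass of Na2CO3 = 5.86 × 10^-3 × 105.99 = 0.621 g
% Na2CO3 = 0.621 / 1.02 × 100 = 60.9 %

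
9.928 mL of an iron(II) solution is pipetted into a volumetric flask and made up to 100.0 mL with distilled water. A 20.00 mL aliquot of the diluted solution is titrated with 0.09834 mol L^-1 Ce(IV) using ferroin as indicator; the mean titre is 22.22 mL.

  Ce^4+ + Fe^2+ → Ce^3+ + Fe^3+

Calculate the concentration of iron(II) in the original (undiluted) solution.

1.100 mol/L

n(Ce4+) = 0.02222 × 0.09834 = 2.185 × 10^-3 mol
n(Fe2+) in the aliquot = 2.185 × 10^-3 mol (1:1 ratio)
[Fe2+]_dilute = 2.185 × 10^-3 / 0.02000 = 0.1093 mol/L
Dilution factor = 100.0 / 9.928 = 10.07
[Fe2+]_stock = 0.1093 × 10.07 = 1.100 mol/L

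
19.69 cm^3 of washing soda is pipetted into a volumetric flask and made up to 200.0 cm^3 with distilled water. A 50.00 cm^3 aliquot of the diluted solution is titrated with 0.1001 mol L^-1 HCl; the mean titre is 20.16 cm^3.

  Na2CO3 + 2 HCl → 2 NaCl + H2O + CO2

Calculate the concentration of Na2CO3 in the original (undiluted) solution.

n(HCl) = 0.02016 × 0.1001 = 2.018 × 10^-3 mol
From the 1:2 ratio, n(Na2CO3) in the aliquot = 1/2 × 2.018 × 10^-3 = 1.009 × 10^-3 mol
[Na2CO3]_dilute = 1.009 × 10^-3 / 0.05000 = 0.02018 mol/L
Dilution factor = 200.0 / 19.69 = 10.16
[Na2CO3]_stock = 0.02018 × 10.16 = 0.2050 mol/L

0.2050 mol/L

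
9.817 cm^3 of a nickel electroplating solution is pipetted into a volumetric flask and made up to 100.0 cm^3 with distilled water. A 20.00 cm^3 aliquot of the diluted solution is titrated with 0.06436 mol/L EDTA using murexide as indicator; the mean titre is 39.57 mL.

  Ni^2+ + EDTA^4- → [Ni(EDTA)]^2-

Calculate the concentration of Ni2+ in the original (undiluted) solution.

1.297 mol/L

n(EDTA) = 0.03957 × 0.06436 = 2.547 × 10^-3 mol
n(Ni2+) in the aliquot = 2.547 × 10^-3 mol (1:1 ratio)
[Ni2+]_dilute = 2.547 × 10^-3 / 0.02000 = 0.1273 mol/L
Dilution factor = 100.0 / 9.817 = 10.19
[Ni2+]_stock = 0.1273 × 10.19 = 1.297 mol/L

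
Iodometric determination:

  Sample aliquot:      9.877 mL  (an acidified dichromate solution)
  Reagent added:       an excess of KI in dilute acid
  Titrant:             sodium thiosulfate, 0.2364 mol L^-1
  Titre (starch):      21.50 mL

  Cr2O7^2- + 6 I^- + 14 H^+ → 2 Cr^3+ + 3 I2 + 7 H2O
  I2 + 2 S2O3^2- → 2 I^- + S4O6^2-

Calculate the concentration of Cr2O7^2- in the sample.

0.08576 mol/L

n(S2O3^2-) = 0.02150 × 0.2364 = 5.083 × 10^-3 mol
n(I2) = n(S2O3^2-)/2 = 2.541 × 10^-3 mol
From the 1:3 ratio, n(Cr2O7^2-) in the aliquot = 1/3 × 2.541 × 10^-3 = 8.471 × 10^-4 mol
[Cr2O7^2-] = 8.471 × 10^-4 / 0.009877 = 0.08576 mol/L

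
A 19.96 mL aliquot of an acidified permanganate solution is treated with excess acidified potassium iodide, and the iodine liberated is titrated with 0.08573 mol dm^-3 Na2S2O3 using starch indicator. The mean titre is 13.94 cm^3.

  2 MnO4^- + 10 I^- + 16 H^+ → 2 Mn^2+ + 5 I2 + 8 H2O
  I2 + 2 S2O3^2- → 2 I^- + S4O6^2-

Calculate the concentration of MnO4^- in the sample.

n(S2O3^2-) = 0.01394 × 0.08573 = 1.195 × 10^-3 mol
n(I2) = n(S2O3^2-)/2 = 5.975 × 10^-4 mol
From the 2:5 ratio, n(MnO4^-) in the aliquot = 2/5 × 5.975 × 10^-4 = 2.390 × 10^-4 mol
[MnO4^-] = 2.390 × 10^-4 / 0.01996 = 0.01197 mol/L

0.01197 mol/L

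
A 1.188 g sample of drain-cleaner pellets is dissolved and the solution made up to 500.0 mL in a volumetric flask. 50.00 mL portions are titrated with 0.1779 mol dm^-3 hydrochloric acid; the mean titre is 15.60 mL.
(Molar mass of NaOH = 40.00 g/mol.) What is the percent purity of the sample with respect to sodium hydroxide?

93.44 %

NaOH + HCl → NaCl + H2O
n(HCl) per titration = 0.01560 × 0.1779 = 2.775 × 10^-3 mol
n(NaOH) in each aliquot = 2.775 × 10^-3 mol (1:1 ratio)
n(NaOH) in the whole flask = 2.775 × 10^-3 × 500.0/50.00 = 0.02775 mol
mass of NaOH = 0.02775 × 40.00 = 1.110 g
% NaOH = 1.110 / 1.188 × 100 = 93.44 %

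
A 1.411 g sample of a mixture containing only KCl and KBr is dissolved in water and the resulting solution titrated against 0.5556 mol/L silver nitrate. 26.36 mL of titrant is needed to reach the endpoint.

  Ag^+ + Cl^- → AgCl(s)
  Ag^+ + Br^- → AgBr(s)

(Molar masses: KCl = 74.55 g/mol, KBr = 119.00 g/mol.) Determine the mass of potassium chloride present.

n(AgNO3) = 0.02636 × 0.5556 = 0.01465 mol
Let x = n(KCl), y = n(KBr).
Titrant: 1x + 1y = 0.01465;  mass: 74.55x + 119.00y = 1.411
Solving, x = 7.465 × 10^-3 mol, y = 7.180 × 10^-3 mol
mass of KCl = 7.465 × 10^-3 × 74.55 = 0.5565 g

0.5565 g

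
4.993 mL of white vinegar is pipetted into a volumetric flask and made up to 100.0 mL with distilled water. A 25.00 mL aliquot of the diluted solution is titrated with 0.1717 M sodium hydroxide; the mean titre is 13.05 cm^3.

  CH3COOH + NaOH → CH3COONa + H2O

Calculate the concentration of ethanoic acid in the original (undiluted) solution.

n(NaOH) = 0.01305 × 0.1717 = 2.241 × 10^-3 mol
n(CH3COOH) in the aliquot = 2.241 × 10^-3 mol (1:1 ratio)
[CH3COOH]_dilute = 2.241 × 10^-3 / 0.02500 = 0.08963 mol/L
Dilution factor = 100.0 / 4.993 = 20.03
[CH3COOH]_stock = 0.08963 × 20.03 = 1.795 mol/L

1.795 M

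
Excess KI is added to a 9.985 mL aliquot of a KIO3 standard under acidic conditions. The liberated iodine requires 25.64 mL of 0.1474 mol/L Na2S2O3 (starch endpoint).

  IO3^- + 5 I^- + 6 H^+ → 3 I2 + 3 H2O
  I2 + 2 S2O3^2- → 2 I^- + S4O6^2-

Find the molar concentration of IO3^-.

0.06308 mol/L

n(S2O3^2-) = 0.02564 × 0.1474 = 3.779 × 10^-3 mol
n(I2) = n(S2O3^2-)/2 = 1.890 × 10^-3 mol
From the 1:3 ratio, n(IO3^-) in the aliquot = 1/3 × 1.890 × 10^-3 = 6.299 × 10^-4 mol
[IO3^-] = 6.299 × 10^-4 / 0.009985 = 0.06308 mol/L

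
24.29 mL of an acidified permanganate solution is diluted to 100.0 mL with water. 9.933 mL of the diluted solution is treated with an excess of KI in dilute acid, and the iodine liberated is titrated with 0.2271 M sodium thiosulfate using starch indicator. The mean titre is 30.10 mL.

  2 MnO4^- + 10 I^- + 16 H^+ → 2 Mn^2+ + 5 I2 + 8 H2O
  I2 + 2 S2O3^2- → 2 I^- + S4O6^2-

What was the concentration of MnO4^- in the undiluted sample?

n(S2O3^2-) = 0.03010 × 0.2271 = 6.836 × 10^-3 mol
n(I2) = n(S2O3^2-)/2 = 3.418 × 10^-3 mol
From the 2:5 ratio, n(MnO4^-) in the aliquot = 2/5 × 3.418 × 10^-3 = 1.367 × 10^-3 mol
[MnO4^-]_dilute = 1.367 × 10^-3 / 0.009933 = 0.1376 mol/L
[MnO4^-]_original = 0.1376 × 100.0/24.29 = 0.5666 mol/L

0.5666 M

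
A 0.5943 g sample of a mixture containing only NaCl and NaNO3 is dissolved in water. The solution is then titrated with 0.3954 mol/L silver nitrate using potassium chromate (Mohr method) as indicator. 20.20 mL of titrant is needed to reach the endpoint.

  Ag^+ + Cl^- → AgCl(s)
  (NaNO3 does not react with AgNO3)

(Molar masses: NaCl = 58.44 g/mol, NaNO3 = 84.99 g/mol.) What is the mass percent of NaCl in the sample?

n(AgNO3) = 0.02020 × 0.3954 = 7.987 × 10^-3 mol
Let x = n(NaCl), y = n(NaNO3).
Titrant: 1x = 7.987 × 10^-3;  mass: 58.44x + 84.99y = 0.5943
Solving, x = 7.987 × 10^-3 mol, y = 1.501 × 10^-3 mol
mass of NaCl = 7.987 × 10^-3 × 58.44 = 0.4668 g
% NaCl = 0.4668 / 0.5943 × 100 = 78.54 %

78.54 %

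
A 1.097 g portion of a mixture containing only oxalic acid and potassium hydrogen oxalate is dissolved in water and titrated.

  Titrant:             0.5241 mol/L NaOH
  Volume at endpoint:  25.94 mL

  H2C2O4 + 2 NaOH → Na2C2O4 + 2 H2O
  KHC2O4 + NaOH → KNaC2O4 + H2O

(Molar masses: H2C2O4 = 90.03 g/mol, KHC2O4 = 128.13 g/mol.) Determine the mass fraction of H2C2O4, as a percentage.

n(NaOH) = 0.02594 × 0.5241 = 0.01360 mol
Let x = n(H2C2O4), y = n(KHC2O4).
Titrant: 2x + 1y = 0.01360;  mass: 90.03x + 128.13y = 1.097
Solving, x = 3.880 × 10^-3 mol, y = 5.835 × 10^-3 mol
mass of H2C2O4 = 3.880 × 10^-3 × 90.03 = 0.3493 g
% H2C2O4 = 0.3493 / 1.097 × 100 = 31.84 %

31.84 %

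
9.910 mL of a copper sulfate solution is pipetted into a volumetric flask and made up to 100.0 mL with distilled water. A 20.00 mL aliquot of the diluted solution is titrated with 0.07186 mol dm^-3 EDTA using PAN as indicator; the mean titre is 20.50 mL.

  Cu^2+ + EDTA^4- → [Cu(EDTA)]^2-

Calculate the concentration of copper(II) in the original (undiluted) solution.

0.7433 mol/L

n(EDTA) = 0.02050 × 0.07186 = 1.473 × 10^-3 mol
n(Cu2+) in the aliquot = 1.473 × 10^-3 mol (1:1 ratio)
[Cu2+]_dilute = 1.473 × 10^-3 / 0.02000 = 0.07366 mol/L
Dilution factor = 100.0 / 9.910 = 10.09
[Cu2+]_stock = 0.07366 × 10.09 = 0.7433 mol/L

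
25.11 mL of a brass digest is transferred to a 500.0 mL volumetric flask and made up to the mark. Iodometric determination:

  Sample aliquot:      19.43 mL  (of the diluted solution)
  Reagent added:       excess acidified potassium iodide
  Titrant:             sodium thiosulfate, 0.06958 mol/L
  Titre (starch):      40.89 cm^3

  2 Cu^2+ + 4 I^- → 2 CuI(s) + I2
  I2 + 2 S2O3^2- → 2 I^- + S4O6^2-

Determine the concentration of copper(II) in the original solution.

n(S2O3^2-) = 0.04089 × 0.06958 = 2.845 × 10^-3 mol
n(I2) = n(S2O3^2-)/2 = 1.423 × 10^-3 mol
From the 2:1 ratio, n(Cu2+) in the aliquot = 2/1 × 1.423 × 10^-3 = 2.845 × 10^-3 mol
[Cu2+]_dilute = 2.845 × 10^-3 / 0.01943 = 0.1464 mol/L
[Cu2+]_original = 0.1464 × 500.0/25.11 = 2.916 mol/L

2.916 mol/L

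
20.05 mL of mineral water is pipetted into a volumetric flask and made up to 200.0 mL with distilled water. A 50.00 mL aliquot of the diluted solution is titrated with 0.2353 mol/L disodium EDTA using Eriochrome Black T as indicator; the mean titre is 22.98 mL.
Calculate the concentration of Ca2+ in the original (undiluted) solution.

Ca^2+ + EDTA^4- → [Ca(EDTA)]^2-
n(EDTA) = 0.02298 × 0.2353 = 5.407 × 10^-3 mol
n(Ca2+) in the aliquot = 5.407 × 10^-3 mol (1:1 ratio)
[Ca2+]_dilute = 5.407 × 10^-3 / 0.05000 = 0.1081 mol/L
Dilution factor = 200.0 / 20.05 = 9.975
[Ca2+]_stock = 0.1081 × 9.975 = 1.079 mol/L

1.079 mol/L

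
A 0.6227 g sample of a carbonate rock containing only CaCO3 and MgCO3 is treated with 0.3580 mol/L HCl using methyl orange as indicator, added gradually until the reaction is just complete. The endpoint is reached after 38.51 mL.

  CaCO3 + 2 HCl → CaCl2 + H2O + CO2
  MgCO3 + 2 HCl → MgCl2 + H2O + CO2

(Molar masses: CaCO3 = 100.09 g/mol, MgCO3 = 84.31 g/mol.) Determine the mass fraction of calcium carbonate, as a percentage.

42.30 %

n(HCl) = 0.03851 × 0.3580 = 0.01379 mol
Let x = n(CaCO3), y = n(MgCO3).
Titrant: 2x + 2y = 0.01379;  mass: 100.09x + 84.31y = 0.6227
Solving, x = 2.632 × 10^-3 mol, y = 4.262 × 10^-3 mol
mass of CaCO3 = 2.632 × 10^-3 × 100.09 = 0.2634 g
% CaCO3 = 0.2634 / 0.6227 × 100 = 42.30 %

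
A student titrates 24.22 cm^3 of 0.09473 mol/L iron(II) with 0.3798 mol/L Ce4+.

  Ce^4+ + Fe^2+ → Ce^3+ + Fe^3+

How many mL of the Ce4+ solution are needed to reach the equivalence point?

6.041 mL

n(Fe2+) = 0.02422 L × 0.09473 mol/L = 2.294 × 10^-3 mol
n(Ce4+) = 2.294 × 10^-3 mol (1:1 stoichiometry)
V(Ce4+) = 2.294 × 10^-3 mol / 0.3798 mol/L = 0.006041 L = 6.041 mL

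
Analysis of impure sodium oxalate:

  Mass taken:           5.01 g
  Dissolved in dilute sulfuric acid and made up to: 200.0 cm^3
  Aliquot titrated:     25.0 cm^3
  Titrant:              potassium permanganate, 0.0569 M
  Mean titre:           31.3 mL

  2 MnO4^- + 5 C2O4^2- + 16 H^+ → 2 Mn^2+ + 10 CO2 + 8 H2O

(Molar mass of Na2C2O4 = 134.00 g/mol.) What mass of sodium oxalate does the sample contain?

4.77 g

n(KMnO4) per titration = 0.0313 × 0.0569 = 1.78 × 10^-3 mol
From the 5:2 ratio, n(Na2C2O4) in each aliquot = 5/2 × 1.78 × 10^-3 = 4.45 × 10^-3 mol
n(Na2C2O4) in the whole flask = 4.45 × 10^-3 × 200.0/25.0 = 0.0356 mol
mass of Na2C2O4 = 0.0356 × 134.00 = 4.77 g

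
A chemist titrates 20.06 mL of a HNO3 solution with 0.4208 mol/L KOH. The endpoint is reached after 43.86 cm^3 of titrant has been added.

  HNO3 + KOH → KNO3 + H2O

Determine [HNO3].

0.9201 mol/L

n(KOH) = 0.04386 L × 0.4208 mol/L = 0.01846 mol
n(HNO3) = 0.01846 mol (1:1 mole ratio)
[HNO3] = 0.01846 mol / 0.02006 L = 0.9201 mol/L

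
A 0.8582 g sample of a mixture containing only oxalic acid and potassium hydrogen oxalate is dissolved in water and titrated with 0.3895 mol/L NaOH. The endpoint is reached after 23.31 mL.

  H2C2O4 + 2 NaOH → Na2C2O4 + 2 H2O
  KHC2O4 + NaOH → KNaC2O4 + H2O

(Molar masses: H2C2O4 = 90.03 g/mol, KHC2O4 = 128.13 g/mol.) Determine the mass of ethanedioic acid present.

0.1653 g

n(NaOH) = 0.02331 × 0.3895 = 9.079 × 10^-3 mol
Let x = n(H2C2O4), y = n(KHC2O4).
Titrant: 2x + 1y = 9.079 × 10^-3;  mass: 90.03x + 128.13y = 0.8582
Solving, x = 1.836 × 10^-3 mol, y = 5.408 × 10^-3 mol
mass of H2C2O4 = 1.836 × 10^-3 × 90.03 = 0.1653 g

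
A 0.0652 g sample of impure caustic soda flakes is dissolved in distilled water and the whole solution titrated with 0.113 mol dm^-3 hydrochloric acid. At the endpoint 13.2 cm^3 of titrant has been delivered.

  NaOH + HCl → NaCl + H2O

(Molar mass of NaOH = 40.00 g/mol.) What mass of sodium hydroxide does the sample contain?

0.0597 g

n(HCl) = 0.0132 L × 0.113 mol/L = 1.49 × 10^-3 mol
n(NaOH) = 1.49 × 10^-3 mol (1:1 ratio)
mass of NaOH = 1.49 × 10^-3 × 40.00 g/mol = 0.0597 g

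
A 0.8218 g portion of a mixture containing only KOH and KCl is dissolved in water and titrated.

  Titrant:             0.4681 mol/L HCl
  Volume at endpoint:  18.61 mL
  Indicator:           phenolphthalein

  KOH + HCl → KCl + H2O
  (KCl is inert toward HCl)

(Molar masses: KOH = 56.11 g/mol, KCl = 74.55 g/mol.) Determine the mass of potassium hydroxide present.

0.4888 g

n(HCl) = 0.01861 × 0.4681 = 8.711 × 10^-3 mol
Let x = n(KOH), y = n(KCl).
Titrant: 1x = 8.711 × 10^-3;  mass: 56.11x + 74.55y = 0.8218
Solving, x = 8.711 × 10^-3 mol, y = 4.467 × 10^-3 mol
mass of KOH = 8.711 × 10^-3 × 56.11 = 0.4888 g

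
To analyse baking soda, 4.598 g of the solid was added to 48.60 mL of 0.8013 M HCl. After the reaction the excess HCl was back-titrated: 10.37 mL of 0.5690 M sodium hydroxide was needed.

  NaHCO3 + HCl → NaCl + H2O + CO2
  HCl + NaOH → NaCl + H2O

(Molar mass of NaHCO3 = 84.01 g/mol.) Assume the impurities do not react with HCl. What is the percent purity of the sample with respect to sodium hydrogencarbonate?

60.37 %

n(HCl) added = 0.04860 × 0.8013 = 0.03894 mol
n(NaOH) used in back-titration = 0.01037 × 0.5690 = 5.901 × 10^-3 mol
n(HCl) left over = 5.901 × 10^-3 mol (1:1 ratio)
n(HCl) consumed by analyte = 0.03894 − 5.901 × 10^-3 = 0.03304 mol
n(NaHCO3) = 0.03304 mol (1:1 ratio)
mass of NaHCO3 = 0.03304 × 84.01 = 2.776 g
% NaHCO3 = 2.776 / 4.598 × 100 = 60.37 %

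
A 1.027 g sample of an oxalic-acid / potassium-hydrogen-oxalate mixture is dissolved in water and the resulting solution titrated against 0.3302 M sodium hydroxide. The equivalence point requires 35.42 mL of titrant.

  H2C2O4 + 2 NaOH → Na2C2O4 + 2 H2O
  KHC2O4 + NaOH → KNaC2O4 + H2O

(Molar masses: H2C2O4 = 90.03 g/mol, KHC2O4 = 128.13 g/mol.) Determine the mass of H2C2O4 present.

0.2554 g

n(NaOH) = 0.03542 × 0.3302 = 0.01170 mol
Let x = n(H2C2O4), y = n(KHC2O4).
Titrant: 2x + 1y = 0.01170;  mass: 90.03x + 128.13y = 1.027
Solving, x = 2.837 × 10^-3 mol, y = 6.022 × 10^-3 mol
mass of H2C2O4 = 2.837 × 10^-3 × 90.03 = 0.2554 g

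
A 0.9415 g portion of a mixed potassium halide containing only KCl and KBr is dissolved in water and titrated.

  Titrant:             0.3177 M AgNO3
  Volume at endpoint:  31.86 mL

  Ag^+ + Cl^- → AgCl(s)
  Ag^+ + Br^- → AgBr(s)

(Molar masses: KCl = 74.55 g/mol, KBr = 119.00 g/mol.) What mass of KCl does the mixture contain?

n(AgNO3) = 0.03186 × 0.3177 = 0.01012 mol
Let x = n(KCl), y = n(KBr).
Titrant: 1x + 1y = 0.01012;  mass: 74.55x + 119.00y = 0.9415
Solving, x = 5.917 × 10^-3 mol, y = 4.205 × 10^-3 mol
mass of KCl = 5.917 × 10^-3 × 74.55 = 0.4411 g

0.4411 g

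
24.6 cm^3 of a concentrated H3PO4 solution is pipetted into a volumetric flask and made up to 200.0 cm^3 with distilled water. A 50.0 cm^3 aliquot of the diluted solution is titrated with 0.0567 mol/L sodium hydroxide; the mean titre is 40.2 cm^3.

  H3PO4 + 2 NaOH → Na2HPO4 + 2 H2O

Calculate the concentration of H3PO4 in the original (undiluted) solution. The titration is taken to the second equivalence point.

0.185 mol/L

n(NaOH) = 0.0402 × 0.0567 = 2.28 × 10^-3 mol
From the 1:2 ratio, n(H3PO4) in the aliquot = 1/2 × 2.28 × 10^-3 = 1.14 × 10^-3 mol
[H3PO4]_dilute = 1.14 × 10^-3 / 0.0500 = 0.0228 mol/L
Dilution factor = 200.0 / 24.6 = 8.130
[H3PO4]_stock = 0.0228 × 8.130 = 0.185 mol/L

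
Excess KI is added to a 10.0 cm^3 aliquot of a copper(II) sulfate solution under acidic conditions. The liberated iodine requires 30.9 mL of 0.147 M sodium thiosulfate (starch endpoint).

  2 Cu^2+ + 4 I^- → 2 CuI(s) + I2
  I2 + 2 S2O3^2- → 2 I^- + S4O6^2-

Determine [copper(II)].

0.454 M

n(S2O3^2-) = 0.0309 × 0.147 = 4.54 × 10^-3 mol
n(I2) = n(S2O3^2-)/2 = 2.27 × 10^-3 mol
From the 2:1 ratio, n(Cu2+) in the aliquot = 2/1 × 2.27 × 10^-3 = 4.54 × 10^-3 mol
[Cu2+] = 4.54 × 10^-3 / 0.0100 = 0.454 mol/L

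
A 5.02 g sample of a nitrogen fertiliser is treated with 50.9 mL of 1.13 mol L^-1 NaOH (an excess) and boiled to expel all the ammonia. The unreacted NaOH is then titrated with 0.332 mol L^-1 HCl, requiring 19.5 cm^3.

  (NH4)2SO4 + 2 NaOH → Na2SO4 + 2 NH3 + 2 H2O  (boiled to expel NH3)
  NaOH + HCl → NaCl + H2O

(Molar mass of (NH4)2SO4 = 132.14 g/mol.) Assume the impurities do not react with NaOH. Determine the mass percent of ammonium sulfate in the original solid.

n(NaOH) added = 0.0509 × 1.13 = 0.0575 mol
n(HCl) used in back-titration = 0.0195 × 0.332 = 6.47 × 10^-3 mol
n(NaOH) left over = 6.47 × 10^-3 mol (1:1 ratio)
n(NaOH) consumed by analyte = 0.0575 − 6.47 × 10^-3 = 0.0510 mol
From the 1:2 ratio, n((NH4)2SO4) = 1/2 × 0.0510 = 0.0255 mol
mass of (NH4)2SO4 = 0.0255 × 132.14 = 3.37 g
% (NH4)2SO4 = 3.37 / 5.02 × 100 = 67.2 %

67.2 %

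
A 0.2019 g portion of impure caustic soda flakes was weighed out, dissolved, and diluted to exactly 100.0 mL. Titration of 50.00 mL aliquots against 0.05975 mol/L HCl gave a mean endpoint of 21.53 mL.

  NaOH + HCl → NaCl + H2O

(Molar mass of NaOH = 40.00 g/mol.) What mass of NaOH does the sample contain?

n(HCl) per titration = 0.02153 × 0.05975 = 1.286 × 10^-3 mol
n(NaOH) in each aliquot = 1.286 × 10^-3 mol (1:1 ratio)
n(NaOH) in the whole flask = 1.286 × 10^-3 × 100.0/50.00 = 2.573 × 10^-3 mol
mass of NaOH = 2.573 × 10^-3 × 40.00 = 0.1029 g

0.1029 g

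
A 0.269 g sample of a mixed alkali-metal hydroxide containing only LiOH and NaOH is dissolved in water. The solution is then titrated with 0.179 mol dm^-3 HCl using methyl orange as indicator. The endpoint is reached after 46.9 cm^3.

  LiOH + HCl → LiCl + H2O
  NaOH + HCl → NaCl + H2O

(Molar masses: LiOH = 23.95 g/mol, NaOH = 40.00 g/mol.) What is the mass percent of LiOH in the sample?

n(HCl) = 0.0469 × 0.179 = 8.40 × 10^-3 mol
Let x = n(LiOH), y = n(NaOH).
Titrant: 1x + 1y = 8.40 × 10^-3;  mass: 23.95x + 40.00y = 0.269
Solving, x = 4.16 × 10^-3 mol, y = 4.23 × 10^-3 mol
mass of LiOH = 4.16 × 10^-3 × 23.95 = 0.0997 g
% LiOH = 0.0997 / 0.269 × 100 = 37.1 %

37.1 %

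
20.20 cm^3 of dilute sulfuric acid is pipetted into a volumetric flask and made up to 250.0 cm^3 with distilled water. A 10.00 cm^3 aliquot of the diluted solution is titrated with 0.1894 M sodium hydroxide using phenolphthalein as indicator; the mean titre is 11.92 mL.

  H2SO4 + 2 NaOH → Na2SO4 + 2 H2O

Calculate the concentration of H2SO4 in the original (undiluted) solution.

n(NaOH) = 0.01192 × 0.1894 = 2.258 × 10^-3 mol
From the 1:2 ratio, n(H2SO4) in the aliquot = 1/2 × 2.258 × 10^-3 = 1.129 × 10^-3 mol
[H2SO4]_dilute = 1.129 × 10^-3 / 0.01000 = 0.1129 mol/L
Dilution factor = 250.0 / 20.20 = 12.38
[H2SO4]_stock = 0.1129 × 12.38 = 1.397 mol/L

1.397 M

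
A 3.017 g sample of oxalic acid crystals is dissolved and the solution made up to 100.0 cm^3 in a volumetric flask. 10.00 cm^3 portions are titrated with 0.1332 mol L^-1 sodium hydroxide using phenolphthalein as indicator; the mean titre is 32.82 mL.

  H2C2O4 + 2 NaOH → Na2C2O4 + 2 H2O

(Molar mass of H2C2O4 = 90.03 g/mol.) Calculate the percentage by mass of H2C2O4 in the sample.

65.23 %

n(NaOH) per titration = 0.03282 × 0.1332 = 4.372 × 10^-3 mol
From the 1:2 ratio, n(H2C2O4) in each aliquot = 1/2 × 4.372 × 10^-3 = 2.186 × 10^-3 mol
n(H2C2O4) in the whole flask = 2.186 × 10^-3 × 100.0/10.00 = 0.02186 mol
mass of H2C2O4 = 0.02186 × 90.03 = 1.968 g
% H2C2O4 = 1.968 / 3.017 × 100 = 65.23 %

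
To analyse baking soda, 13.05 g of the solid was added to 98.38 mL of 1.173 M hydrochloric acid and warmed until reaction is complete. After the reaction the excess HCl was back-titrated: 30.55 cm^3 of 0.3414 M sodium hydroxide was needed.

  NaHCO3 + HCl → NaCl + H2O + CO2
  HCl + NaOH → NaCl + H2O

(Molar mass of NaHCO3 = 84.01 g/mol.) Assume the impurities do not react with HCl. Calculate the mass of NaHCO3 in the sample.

n(HCl) added = 0.09838 × 1.173 = 0.1154 mol
n(NaOH) used in back-titration = 0.03055 × 0.3414 = 0.01043 mol
n(HCl) left over = 0.01043 mol (1:1 ratio)
n(HCl) consumed by analyte = 0.1154 − 0.01043 = 0.1050 mol
n(NaHCO3) = 0.1050 mol (1:1 ratio)
mass of NaHCO3 = 0.1050 × 84.01 = 8.819 g

8.819 g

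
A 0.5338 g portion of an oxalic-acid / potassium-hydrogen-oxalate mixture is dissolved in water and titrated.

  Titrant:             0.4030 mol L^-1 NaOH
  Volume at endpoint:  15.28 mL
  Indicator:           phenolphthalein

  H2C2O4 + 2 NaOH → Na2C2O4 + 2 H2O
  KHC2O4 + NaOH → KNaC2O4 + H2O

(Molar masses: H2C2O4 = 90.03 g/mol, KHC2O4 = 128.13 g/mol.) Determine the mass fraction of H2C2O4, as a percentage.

n(NaOH) = 0.01528 × 0.4030 = 6.158 × 10^-3 mol
Let x = n(H2C2O4), y = n(KHC2O4).
Titrant: 2x + 1y = 6.158 × 10^-3;  mass: 90.03x + 128.13y = 0.5338
Solving, x = 1.535 × 10^-3 mol, y = 3.087 × 10^-3 mol
mass of H2C2O4 = 1.535 × 10^-3 × 90.03 = 0.1382 g
% H2C2O4 = 0.1382 / 0.5338 × 100 = 25.89 %

25.89 %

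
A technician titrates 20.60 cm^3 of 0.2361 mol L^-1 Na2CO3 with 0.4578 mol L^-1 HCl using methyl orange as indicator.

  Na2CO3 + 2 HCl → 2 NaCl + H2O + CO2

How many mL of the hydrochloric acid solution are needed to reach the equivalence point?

21.25 mL

n(Na2CO3) = 0.02060 L × 0.2361 mol/L = 4.864 × 10^-3 mol
From the 2:1 stoichiometry, n(HCl) = 2/1 × 4.864 × 10^-3 = 9.727 × 10^-3 mol
V(HCl) = 9.727 × 10^-3 mol / 0.4578 mol/L = 0.02125 L = 21.25 mL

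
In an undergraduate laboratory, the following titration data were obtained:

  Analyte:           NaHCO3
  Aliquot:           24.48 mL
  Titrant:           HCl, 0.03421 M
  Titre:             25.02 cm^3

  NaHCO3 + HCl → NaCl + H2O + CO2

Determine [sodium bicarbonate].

0.03496 M

n(HCl) = 0.02502 L × 0.03421 mol/L = 8.559 × 10^-4 mol
n(NaHCO3) = 8.559 × 10^-4 mol (1:1 mole ratio)
[NaHCO3] = 8.559 × 10^-4 mol / 0.02448 L = 0.03496 mol/L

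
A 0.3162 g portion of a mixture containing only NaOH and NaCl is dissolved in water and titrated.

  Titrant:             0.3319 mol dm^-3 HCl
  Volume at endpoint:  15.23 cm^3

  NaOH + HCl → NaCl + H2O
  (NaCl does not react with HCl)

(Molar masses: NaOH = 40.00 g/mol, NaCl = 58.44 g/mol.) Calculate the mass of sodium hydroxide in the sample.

n(HCl) = 0.01523 × 0.3319 = 5.055 × 10^-3 mol
Let x = n(NaOH), y = n(NaCl).
Titrant: 1x = 5.055 × 10^-3;  mass: 40.00x + 58.44y = 0.3162
Solving, x = 5.055 × 10^-3 mol, y = 1.951 × 10^-3 mol
mass of NaOH = 5.055 × 10^-3 × 40.00 = 0.2022 g

0.2022 g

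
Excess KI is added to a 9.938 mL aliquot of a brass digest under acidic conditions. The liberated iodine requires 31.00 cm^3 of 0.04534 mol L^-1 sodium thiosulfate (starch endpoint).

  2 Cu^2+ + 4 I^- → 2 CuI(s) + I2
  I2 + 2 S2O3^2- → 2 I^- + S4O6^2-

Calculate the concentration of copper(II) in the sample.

0.1414 mol/L

n(S2O3^2-) = 0.03100 × 0.04534 = 1.406 × 10^-3 mol
n(I2) = n(S2O3^2-)/2 = 7.028 × 10^-4 mol
From the 2:1 ratio, n(Cu2+) in the aliquot = 2/1 × 7.028 × 10^-4 = 1.406 × 10^-3 mol
[Cu2+] = 1.406 × 10^-3 / 0.009938 = 0.1414 mol/L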